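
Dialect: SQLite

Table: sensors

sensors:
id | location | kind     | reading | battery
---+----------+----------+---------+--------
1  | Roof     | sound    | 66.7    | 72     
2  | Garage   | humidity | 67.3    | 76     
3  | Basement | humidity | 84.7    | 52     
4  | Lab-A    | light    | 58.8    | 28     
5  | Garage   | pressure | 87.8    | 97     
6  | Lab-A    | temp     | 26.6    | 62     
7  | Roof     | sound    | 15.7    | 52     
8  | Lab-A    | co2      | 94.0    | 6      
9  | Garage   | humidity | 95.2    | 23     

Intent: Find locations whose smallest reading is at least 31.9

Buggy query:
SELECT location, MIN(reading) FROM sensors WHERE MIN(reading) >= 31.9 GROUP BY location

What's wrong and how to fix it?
Bug: Aggregates like MIN are computed per group after WHERE runs

Fix: Replace WHERE with HAVING after the GROUP BY

Corrected query:
SELECT location, MIN(reading) FROM sensors GROUP BY location HAVING MIN(reading) >= 31.9

Result:
location | MIN(reading)
---------+-------------
Basement | 84.7        
Garage   | 67.3        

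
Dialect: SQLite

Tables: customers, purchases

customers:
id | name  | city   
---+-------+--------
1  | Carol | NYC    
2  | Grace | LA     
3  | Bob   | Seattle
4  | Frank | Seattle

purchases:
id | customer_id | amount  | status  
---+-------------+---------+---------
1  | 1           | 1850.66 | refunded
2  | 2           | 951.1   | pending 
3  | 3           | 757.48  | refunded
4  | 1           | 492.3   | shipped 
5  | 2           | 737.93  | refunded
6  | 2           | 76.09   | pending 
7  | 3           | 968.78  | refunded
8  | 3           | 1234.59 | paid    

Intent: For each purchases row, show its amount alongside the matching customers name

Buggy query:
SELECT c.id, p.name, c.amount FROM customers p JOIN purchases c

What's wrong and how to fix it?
Bug: JOIN with no ON clause produces a cartesian product; every purchases row pairs with every customers row

Fix: Specify the join condition linking the foreign key to the parent id

Corrected query:
SELECT c.id, p.name, c.amount FROM customers p JOIN purchases c ON c.customer_id = p.id

Result:
id | name  | amount 
---+-------+--------
1  | Carol | 1850.66
2  | Grace | 951.1  
3  | Bob   | 757.48 
4  | Carol | 492.3  
5  | Grace | 737.93 
6  | Grace | 76.09  
7  | Bob   | 968.78 
8  | Bob   | 1234.59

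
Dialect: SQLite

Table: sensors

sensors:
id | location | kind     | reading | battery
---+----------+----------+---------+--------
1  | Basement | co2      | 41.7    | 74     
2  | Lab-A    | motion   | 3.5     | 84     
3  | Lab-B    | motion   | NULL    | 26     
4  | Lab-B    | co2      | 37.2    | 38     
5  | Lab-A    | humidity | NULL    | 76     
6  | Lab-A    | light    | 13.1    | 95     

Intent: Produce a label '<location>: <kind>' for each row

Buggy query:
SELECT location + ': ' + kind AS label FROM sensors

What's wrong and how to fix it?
Bug: '+' is numeric addition; on text columns SQLite converts them to 0 instead of concatenating

Fix: Replace + with || to concatenate text

Corrected query:
SELECT location || ': ' || kind AS label FROM sensors

Result:
label          
---------------
Basement: co2  
Lab-A: motion  
Lab-B: motion  
Lab-B: co2     
Lab-A: humidity
Lab-A: light   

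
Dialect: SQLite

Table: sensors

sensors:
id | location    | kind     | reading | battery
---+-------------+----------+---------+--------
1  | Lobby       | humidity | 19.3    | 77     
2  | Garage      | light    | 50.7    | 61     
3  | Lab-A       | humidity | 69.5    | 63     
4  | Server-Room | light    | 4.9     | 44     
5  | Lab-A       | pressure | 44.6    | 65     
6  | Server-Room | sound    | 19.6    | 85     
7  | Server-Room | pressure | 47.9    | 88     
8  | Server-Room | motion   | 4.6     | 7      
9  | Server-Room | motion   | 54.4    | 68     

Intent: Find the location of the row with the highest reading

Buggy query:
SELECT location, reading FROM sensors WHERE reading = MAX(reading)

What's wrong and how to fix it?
Bug: MAX(reading) is an aggregate and cannot be used directly in WHERE

Fix: Use a subquery: WHERE reading = (SELECT MAX(reading) FROM sensors)

Corrected query:
SELECT location, reading FROM sensors WHERE reading = (SELECT MAX(reading) FROM sensors)

Result:
location | reading
---------+--------
Lab-A    | 69.5   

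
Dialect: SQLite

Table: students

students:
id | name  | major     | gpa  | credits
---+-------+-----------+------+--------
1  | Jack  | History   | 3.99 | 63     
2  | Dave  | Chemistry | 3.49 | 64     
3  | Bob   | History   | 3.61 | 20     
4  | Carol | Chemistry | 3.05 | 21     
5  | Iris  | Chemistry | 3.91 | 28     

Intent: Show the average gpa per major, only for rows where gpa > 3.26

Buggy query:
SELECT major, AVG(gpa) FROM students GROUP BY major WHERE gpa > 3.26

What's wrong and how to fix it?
Bug: Row-level WHERE must come before GROUP BY in the clause order

Fix: Place WHERE between FROM and GROUP BY

Corrected query:
SELECT major, AVG(gpa) FROM students WHERE gpa > 3.26 GROUP BY major

Result:
major     | AVG(gpa)
----------+---------
Chemistry | 3.7     
History   | 3.8     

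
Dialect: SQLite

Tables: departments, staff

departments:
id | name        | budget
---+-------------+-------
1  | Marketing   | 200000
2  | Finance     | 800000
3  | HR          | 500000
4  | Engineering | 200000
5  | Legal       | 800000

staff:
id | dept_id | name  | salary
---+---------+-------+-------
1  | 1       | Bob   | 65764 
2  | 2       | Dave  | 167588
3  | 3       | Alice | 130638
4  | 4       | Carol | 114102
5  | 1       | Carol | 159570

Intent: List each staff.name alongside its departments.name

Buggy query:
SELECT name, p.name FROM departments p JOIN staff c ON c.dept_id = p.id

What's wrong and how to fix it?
Bug: Both tables have a 'name' column; the unqualified reference is ambiguous

Fix: Qualify the column with its table alias (c.name)

Corrected query:
SELECT c.name, p.name FROM departments p JOIN staff c ON c.dept_id = p.id

Result:
name  | name       
------+------------
Bob   | Marketing  
Dave  | Finance    
Alice | HR         
Carol | Engineering
Carol | Marketing  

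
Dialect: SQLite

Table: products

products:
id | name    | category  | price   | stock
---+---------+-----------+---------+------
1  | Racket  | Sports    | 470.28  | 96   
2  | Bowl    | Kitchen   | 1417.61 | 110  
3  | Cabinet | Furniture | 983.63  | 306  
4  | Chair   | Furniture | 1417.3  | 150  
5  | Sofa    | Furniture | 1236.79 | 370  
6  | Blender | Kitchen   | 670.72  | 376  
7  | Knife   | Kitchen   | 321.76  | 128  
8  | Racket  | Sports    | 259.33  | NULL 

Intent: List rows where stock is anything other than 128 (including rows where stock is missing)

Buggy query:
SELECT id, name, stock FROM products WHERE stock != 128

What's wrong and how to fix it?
Bug: Inequality against NULL is unknown, not true; rows with NULL are dropped

Fix: Add an explicit OR stock IS NULL to include the missing-value rows

Corrected query:
SELECT id, name, stock FROM products WHERE stock != 128 OR stock IS NULL

Result:
id | name    | stock
---+---------+------
1  | Racket  | 96   
2  | Bowl    | 110  
3  | Cabinet | 306  
4  | Chair   | 150  
5  | Sofa    | 370  
6  | Blender | 376  
8  | Racket  | NULL 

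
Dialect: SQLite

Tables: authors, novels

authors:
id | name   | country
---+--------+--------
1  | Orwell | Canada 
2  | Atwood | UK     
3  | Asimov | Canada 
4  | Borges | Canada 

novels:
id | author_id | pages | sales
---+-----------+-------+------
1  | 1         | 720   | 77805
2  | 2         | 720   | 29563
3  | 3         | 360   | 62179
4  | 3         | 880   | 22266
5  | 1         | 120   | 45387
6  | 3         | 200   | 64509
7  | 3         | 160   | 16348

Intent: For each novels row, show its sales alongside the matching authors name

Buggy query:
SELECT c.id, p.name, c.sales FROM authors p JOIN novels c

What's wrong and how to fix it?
Bug: JOIN with no ON clause produces a cartesian product; every novels row pairs with every authors row

Fix: Specify the join condition linking the foreign key to the parent id

Corrected query:
SELECT c.id, p.name, c.sales FROM authors p JOIN novels c ON c.author_id = p.id

Result:
id | name   | sales
---+--------+------
1  | Orwell | 77805
2  | Atwood | 29563
3  | Asimov | 62179
4  | Asimov | 22266
5  | Orwell | 45387
6  | Asimov | 64509
7  | Asimov | 16348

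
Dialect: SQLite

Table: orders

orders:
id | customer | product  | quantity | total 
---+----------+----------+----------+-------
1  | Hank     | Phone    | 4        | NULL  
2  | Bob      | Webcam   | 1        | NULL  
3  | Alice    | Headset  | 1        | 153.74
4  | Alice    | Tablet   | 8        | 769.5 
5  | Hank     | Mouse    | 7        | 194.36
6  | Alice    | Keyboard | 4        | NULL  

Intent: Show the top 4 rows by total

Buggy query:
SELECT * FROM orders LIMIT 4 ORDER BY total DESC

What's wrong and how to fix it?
Bug: LIMIT must come after ORDER BY

Fix: Swap the clauses: ORDER BY first, then LIMIT

Corrected query:
SELECT * FROM orders ORDER BY total DESC LIMIT 4

Result:
id | customer | product | quantity | total 
---+----------+---------+----------+-------
4  | Alice    | Tablet  | 8        | 769.5 
5  | Hank     | Mouse   | 7        | 194.36
3  | Alice    | Headset | 1        | 153.74
1  | Hank     | Phone   | 4        | NULL  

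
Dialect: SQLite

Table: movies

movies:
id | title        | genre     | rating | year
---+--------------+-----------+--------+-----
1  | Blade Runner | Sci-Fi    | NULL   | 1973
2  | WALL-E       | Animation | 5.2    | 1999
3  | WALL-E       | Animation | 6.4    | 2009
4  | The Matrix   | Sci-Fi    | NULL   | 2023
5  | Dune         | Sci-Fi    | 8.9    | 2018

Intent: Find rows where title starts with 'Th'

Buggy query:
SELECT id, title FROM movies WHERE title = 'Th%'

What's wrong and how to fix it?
Bug: Wildcards only work with LIKE; '=' treats '%' as a literal character

Fix: Replace '=' with LIKE so 'Th%' is treated as a pattern

Corrected query:
SELECT id, title FROM movies WHERE title LIKE 'Th%'

Result:
id | title     
---+-----------
4  | The Matrix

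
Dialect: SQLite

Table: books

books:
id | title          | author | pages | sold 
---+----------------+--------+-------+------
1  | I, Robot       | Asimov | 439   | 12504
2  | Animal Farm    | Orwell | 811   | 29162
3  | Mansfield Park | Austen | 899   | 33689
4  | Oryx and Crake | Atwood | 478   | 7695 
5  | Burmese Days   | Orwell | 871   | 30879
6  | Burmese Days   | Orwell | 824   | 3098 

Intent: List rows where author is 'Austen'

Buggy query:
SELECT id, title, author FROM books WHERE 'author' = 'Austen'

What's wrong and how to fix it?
Bug: 'author' in single quotes is a string literal, not the column; the comparison is literal-vs-literal and never true

Fix: Remove the quotes around the column name (or use double quotes for an identifier)

Corrected query:
SELECT id, title, author FROM books WHERE author = 'Austen'

Result:
id | title          | author
---+----------------+-------
3  | Mansfield Park | Austen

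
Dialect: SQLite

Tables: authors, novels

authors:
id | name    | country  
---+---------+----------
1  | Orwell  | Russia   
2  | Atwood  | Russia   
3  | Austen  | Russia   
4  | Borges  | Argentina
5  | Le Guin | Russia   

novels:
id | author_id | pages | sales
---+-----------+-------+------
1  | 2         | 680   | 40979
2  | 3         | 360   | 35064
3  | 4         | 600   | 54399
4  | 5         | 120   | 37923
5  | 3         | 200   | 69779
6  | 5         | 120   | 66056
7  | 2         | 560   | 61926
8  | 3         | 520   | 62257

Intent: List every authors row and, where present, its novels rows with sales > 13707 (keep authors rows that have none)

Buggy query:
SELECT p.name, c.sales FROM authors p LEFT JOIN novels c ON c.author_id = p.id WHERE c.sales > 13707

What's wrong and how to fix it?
Bug: Filtering c.sales in WHERE discards the NULL rows produced by LEFT JOIN, turning it into an inner join

Fix: Move the right-table condition into the ON clause so unmatched parents are kept

Corrected query:
SELECT p.name, c.sales FROM authors p LEFT JOIN novels c ON c.author_id = p.id AND c.sales > 13707

Result:
name    | sales
--------+------
Orwell  | NULL 
Atwood  | 40979
Atwood  | 61926
Austen  | 35064
Austen  | 62257
Austen  | 69779
Borges  | 54399
Le Guin | 37923
Le Guin | 66056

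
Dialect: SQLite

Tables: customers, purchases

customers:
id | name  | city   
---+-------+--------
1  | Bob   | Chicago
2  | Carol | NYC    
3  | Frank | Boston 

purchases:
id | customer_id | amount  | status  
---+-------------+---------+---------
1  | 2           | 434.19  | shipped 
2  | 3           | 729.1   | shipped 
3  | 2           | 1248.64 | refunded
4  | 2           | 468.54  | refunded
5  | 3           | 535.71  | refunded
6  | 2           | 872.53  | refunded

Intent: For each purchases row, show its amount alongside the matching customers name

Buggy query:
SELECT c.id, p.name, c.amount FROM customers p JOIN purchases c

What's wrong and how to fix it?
Bug: Missing join condition: each purchases row is matched to all customers rows instead of just its own

Fix: Add ON c.customer_id = p.id to the JOIN

Corrected query:
SELECT c.id, p.name, c.amount FROM customers p JOIN purchases c ON c.customer_id = p.id

Result:
id | name  | amount 
---+-------+--------
1  | Carol | 434.19 
2  | Frank | 729.1  
3  | Carol | 1248.64
4  | Carol | 468.54 
5  | Frank | 535.71 
6  | Carol | 872.53 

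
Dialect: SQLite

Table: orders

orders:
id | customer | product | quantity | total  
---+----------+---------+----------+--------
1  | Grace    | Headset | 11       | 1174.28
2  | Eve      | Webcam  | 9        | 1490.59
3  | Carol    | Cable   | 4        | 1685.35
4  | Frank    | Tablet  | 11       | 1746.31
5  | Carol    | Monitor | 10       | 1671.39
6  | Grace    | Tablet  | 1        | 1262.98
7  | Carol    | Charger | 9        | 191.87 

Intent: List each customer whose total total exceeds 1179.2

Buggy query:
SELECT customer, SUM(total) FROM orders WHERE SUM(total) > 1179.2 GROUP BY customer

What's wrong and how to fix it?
Bug: SUM(total) is an aggregate, but WHERE filters rows before aggregation

Fix: Move the aggregate condition to a HAVING clause

Corrected query:
SELECT customer, SUM(total) FROM orders GROUP BY customer HAVING SUM(total) > 1179.2

Result:
customer | SUM(total)
---------+-----------
Carol    | 3548.61   
Eve      | 1490.59   
Frank    | 1746.31   
Grace    | 2437.26   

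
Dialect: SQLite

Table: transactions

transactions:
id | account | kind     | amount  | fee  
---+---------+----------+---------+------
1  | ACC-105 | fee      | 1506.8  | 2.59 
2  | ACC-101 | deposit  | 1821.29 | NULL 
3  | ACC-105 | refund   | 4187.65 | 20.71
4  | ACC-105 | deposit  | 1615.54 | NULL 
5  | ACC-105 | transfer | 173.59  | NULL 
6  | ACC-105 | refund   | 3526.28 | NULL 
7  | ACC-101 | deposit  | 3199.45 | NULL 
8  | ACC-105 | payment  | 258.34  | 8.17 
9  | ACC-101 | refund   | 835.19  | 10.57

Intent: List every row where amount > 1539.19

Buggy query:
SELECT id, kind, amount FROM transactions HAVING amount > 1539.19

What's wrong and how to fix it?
Bug: This is a non-aggregate query (no GROUP BY, no aggregates), so in SQLite the HAVING clause is invalid here; a row-level condition belongs in WHERE

Fix: Use WHERE for row-level filtering

Corrected query:
SELECT id, kind, amount FROM transactions WHERE amount > 1539.19

Result:
id | kind    | amount 
---+---------+--------
2  | deposit | 1821.29
3  | refund  | 4187.65
4  | deposit | 1615.54
6  | refund  | 3526.28
7  | deposit | 3199.45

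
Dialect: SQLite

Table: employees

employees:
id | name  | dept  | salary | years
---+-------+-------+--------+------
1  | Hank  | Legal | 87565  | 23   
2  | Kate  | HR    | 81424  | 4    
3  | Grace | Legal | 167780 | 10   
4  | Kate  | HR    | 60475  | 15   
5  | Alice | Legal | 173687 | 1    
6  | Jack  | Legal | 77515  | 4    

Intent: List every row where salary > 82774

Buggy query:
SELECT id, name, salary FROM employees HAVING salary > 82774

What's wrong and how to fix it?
Bug: This is a non-aggregate query (no GROUP BY, no aggregates), so in SQLite the HAVING clause is invalid here; a row-level condition belongs in WHERE

Fix: Use WHERE for row-level filtering

Corrected query:
SELECT id, name, salary FROM employees WHERE salary > 82774

Result:
id | name  | salary
---+-------+-------
1  | Hank  | 87565 
3  | Grace | 167780
5  | Alice | 173687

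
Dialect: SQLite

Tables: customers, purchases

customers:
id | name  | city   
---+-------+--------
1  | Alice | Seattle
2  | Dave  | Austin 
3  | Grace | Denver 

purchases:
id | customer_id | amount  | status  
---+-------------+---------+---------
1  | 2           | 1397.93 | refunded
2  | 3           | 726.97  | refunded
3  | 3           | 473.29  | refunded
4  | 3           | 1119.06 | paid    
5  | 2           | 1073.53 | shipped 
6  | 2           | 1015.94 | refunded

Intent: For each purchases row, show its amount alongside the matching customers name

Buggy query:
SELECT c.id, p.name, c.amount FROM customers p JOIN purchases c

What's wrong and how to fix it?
Bug: JOIN with no ON clause produces a cartesian product; every purchases row pairs with every customers row

Fix: Add ON c.customer_id = p.id to the JOIN

Corrected query:
SELECT c.id, p.name, c.amount FROM customers p JOIN purchases c ON c.customer_id = p.id

Result:
id | name  | amount 
---+-------+--------
1  | Dave  | 1397.93
2  | Grace | 726.97 
3  | Grace | 473.29 
4  | Grace | 1119.06
5  | Dave  | 1073.53
6  | Dave  | 1015.94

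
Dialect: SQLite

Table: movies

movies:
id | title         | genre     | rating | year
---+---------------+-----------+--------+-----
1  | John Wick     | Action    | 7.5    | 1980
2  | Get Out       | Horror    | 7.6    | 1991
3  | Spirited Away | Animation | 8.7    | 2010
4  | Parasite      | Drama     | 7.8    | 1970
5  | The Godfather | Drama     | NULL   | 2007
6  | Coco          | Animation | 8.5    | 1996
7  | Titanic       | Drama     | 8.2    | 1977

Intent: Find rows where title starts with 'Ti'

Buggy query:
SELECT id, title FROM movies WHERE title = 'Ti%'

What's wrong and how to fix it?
Bug: '=' compares the literal string including the % character; pattern matching needs LIKE

Fix: Replace '=' with LIKE so 'Ti%' is treated as a pattern

Corrected query:
SELECT id, title FROM movies WHERE title LIKE 'Ti%'

Result:
id | title  
---+--------
7  | Titanic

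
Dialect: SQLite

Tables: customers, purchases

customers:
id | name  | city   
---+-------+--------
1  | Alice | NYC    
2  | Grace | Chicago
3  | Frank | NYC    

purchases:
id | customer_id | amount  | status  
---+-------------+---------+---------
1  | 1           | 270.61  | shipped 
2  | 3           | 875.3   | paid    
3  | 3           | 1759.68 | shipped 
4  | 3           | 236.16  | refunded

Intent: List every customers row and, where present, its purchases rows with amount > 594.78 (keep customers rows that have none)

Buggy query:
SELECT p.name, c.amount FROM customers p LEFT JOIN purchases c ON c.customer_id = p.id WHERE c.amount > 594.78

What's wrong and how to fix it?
Bug: Filtering c.amount in WHERE discards the NULL rows produced by LEFT JOIN, turning it into an inner join

Fix: Move the right-table condition into the ON clause so unmatched parents are kept

Corrected query:
SELECT p.name, c.amount FROM customers p LEFT JOIN purchases c ON c.customer_id = p.id AND c.amount > 594.78

Result:
name  | amount 
------+--------
Alice | NULL   
Grace | NULL   
Frank | 875.3  
Frank | 1759.68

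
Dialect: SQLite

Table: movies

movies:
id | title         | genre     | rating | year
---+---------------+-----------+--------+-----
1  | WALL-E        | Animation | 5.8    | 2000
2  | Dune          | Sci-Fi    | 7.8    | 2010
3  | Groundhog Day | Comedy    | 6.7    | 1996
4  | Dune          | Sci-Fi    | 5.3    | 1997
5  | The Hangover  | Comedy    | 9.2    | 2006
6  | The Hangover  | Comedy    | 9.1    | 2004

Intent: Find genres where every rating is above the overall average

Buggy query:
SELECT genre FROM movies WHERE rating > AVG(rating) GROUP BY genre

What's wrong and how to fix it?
Bug: AVG() is an aggregate; it can't sit directly in WHERE

Fix: Compute the overall average in a scalar subquery and compare each group's MIN against it in HAVING

Corrected query:
SELECT genre FROM movies GROUP BY genre HAVING MIN(rating) > (SELECT AVG(rating) FROM movies)

Result:
(no rows)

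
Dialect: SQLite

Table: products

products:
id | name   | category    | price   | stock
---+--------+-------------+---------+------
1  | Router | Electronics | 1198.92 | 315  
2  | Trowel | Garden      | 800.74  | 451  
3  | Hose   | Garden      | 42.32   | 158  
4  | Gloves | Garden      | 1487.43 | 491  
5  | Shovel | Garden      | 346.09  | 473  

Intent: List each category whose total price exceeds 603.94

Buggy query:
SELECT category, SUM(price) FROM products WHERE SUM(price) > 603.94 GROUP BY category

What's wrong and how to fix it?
Bug: Aggregate functions cannot appear in a WHERE clause

Fix: Use HAVING (which filters groups after aggregation) instead of WHERE

Corrected query:
SELECT category, SUM(price) FROM products GROUP BY category HAVING SUM(price) > 603.94

Result:
category    | SUM(price)
------------+-----------
Electronics | 1198.92   
Garden      | 2676.58   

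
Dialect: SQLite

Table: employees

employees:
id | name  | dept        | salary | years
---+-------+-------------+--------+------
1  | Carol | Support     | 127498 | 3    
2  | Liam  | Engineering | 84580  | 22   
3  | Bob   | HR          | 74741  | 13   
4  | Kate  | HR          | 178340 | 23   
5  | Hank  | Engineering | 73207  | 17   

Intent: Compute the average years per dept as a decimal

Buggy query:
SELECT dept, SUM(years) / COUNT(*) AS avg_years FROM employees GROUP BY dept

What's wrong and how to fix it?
Bug: Both operands are integers, so '/' performs integer division and truncates

Fix: Cast one side to REAL so the division keeps the fractional part

Corrected query:
SELECT dept, SUM(years) * 1.0 / COUNT(*) AS avg_years FROM employees GROUP BY dept

Result:
dept        | avg_years
------------+----------
Engineering | 19.5     
HR          | 18       
Support     | 3        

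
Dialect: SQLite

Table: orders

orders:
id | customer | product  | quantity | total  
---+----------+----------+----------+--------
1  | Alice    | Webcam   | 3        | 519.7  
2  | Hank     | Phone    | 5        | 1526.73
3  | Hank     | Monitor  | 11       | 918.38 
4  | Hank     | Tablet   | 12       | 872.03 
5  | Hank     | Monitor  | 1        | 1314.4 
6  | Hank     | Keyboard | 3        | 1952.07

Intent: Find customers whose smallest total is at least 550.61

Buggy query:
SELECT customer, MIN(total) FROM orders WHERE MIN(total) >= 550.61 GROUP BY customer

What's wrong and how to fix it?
Bug: MIN() in WHERE is a misuse of aggregate

Fix: Use HAVING for the per-group MIN condition

Corrected query:
SELECT customer, MIN(total) FROM orders GROUP BY customer HAVING MIN(total) >= 550.61

Result:
customer | MIN(total)
---------+-----------
Hank     | 872.03    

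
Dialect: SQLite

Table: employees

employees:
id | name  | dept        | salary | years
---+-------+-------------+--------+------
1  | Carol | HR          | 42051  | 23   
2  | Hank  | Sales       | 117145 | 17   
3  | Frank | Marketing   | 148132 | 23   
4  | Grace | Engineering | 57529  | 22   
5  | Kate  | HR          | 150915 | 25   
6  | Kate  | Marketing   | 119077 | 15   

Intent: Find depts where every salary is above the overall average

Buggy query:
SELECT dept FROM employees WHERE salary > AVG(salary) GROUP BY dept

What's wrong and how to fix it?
Bug: WHERE evaluates per row before aggregation, so AVG() is unavailable

Fix: Compute the overall average in a scalar subquery and compare each group's MIN against it in HAVING

Corrected query:
SELECT dept FROM employees GROUP BY dept HAVING MIN(salary) > (SELECT AVG(salary) FROM employees)

Result:
dept     
---------
Marketing
Sales    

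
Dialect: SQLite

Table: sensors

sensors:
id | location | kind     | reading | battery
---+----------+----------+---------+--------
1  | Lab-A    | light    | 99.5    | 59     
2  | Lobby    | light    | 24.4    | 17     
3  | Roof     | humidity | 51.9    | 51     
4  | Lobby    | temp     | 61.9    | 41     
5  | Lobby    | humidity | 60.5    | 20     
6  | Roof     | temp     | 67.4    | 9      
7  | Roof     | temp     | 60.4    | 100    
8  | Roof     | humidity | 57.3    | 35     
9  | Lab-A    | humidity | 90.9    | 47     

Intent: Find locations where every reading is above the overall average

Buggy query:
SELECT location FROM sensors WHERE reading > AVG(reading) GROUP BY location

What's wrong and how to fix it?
Bug: WHERE evaluates per row before aggregation, so AVG() is unavailable

Fix: Compute the overall average in a scalar subquery and compare each group's MIN against it in HAVING

Corrected query:
SELECT location FROM sensors GROUP BY location HAVING MIN(reading) > (SELECT AVG(reading) FROM sensors)

Result:
location
--------
Lab-A   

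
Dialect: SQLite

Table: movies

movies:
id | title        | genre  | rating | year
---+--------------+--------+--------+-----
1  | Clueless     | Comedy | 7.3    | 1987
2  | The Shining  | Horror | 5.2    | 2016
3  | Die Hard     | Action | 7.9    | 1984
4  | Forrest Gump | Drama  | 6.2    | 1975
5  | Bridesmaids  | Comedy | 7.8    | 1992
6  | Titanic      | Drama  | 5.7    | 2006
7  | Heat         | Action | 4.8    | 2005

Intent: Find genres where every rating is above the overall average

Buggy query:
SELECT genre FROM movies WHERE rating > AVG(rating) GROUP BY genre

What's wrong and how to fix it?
Bug: WHERE evaluates per row before aggregation, so AVG() is unavailable

Fix: Use a subquery for AVG and a HAVING MIN(...) filter so the condition holds for every row in the group

Corrected query:
SELECT genre FROM movies GROUP BY genre HAVING MIN(rating) > (SELECT AVG(rating) FROM movies)

Result:
genre 
------
Comedy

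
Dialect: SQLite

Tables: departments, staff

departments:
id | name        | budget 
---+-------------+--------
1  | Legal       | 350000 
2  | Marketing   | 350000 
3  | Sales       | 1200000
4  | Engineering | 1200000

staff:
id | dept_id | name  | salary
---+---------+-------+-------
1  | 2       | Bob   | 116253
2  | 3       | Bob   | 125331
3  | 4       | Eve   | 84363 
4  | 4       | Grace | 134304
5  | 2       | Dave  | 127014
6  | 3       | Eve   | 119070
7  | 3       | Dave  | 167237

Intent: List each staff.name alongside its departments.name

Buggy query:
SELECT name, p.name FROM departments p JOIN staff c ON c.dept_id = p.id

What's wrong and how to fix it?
Bug: 'name' exists in both joined tables, so the database can't tell which one is meant

Fix: Prefix ambiguous columns with the table alias

Corrected query:
SELECT c.name, p.name FROM departments p JOIN staff c ON c.dept_id = p.id

Result:
name  | name       
------+------------
Bob   | Marketing  
Bob   | Sales      
Eve   | Engineering
Grace | Engineering
Dave  | Marketing  
Eve   | Sales      
Dave  | Sales      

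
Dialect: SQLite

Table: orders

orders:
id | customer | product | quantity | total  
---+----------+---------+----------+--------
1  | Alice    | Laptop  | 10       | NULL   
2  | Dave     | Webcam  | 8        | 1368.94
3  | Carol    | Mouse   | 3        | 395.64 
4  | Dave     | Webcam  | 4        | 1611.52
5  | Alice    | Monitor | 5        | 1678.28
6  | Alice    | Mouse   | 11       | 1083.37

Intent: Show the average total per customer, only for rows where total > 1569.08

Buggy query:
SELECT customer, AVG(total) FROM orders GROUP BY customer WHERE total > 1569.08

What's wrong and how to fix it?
Bug: Row-level WHERE must come before GROUP BY in the clause order

Fix: Move the WHERE clause before GROUP BY

Corrected query:
SELECT customer, AVG(total) FROM orders WHERE total > 1569.08 GROUP BY customer

Result:
customer | AVG(total)
---------+-----------
Alice    | 1678.28   
Dave     | 1611.52   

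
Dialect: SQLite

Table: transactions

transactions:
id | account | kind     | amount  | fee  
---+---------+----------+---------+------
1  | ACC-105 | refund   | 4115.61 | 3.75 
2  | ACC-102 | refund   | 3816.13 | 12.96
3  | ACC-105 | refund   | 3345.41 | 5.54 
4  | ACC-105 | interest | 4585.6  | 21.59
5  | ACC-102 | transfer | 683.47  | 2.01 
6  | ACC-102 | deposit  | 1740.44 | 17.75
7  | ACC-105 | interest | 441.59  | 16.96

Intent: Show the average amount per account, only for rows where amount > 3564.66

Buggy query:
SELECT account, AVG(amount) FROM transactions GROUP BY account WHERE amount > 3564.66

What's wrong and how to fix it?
Bug: Row-level WHERE must come before GROUP BY in the clause order

Fix: Move the WHERE clause before GROUP BY

Corrected query:
SELECT account, AVG(amount) FROM transactions WHERE amount > 3564.66 GROUP BY account

Result:
account | AVG(amount)
--------+------------
ACC-102 | 3816.13    
ACC-105 | 4350.605   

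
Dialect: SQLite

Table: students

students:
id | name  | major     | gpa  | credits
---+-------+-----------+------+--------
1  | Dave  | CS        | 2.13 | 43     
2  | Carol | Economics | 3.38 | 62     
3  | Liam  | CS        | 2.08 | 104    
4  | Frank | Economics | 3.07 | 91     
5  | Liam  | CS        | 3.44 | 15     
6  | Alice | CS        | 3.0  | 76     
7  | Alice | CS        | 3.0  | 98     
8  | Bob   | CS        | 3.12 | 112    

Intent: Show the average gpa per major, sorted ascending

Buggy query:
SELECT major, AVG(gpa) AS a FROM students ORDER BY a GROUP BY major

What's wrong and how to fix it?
Bug: GROUP BY must precede ORDER BY

Fix: Reorder: SELECT … FROM … GROUP BY … ORDER BY …

Corrected query:
SELECT major, AVG(gpa) AS a FROM students GROUP BY major ORDER BY a

Result:
major     | a    
----------+------
CS        | 2.795
Economics | 3.225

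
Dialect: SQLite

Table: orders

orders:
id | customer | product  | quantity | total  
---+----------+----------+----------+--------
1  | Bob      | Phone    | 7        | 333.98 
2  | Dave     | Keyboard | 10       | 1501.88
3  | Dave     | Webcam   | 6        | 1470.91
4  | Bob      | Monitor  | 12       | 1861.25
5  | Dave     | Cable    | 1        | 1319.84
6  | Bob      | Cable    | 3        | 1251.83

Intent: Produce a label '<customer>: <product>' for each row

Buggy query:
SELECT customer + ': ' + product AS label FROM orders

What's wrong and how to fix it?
Bug: '+' is numeric addition; on text columns SQLite converts them to 0 instead of concatenating

Fix: Use the || operator for string concatenation

Corrected query:
SELECT customer || ': ' || product AS label FROM orders

Result:
label         
--------------
Bob: Phone    
Dave: Keyboard
Dave: Webcam  
Bob: Monitor  
Dave: Cable   
Bob: Cable    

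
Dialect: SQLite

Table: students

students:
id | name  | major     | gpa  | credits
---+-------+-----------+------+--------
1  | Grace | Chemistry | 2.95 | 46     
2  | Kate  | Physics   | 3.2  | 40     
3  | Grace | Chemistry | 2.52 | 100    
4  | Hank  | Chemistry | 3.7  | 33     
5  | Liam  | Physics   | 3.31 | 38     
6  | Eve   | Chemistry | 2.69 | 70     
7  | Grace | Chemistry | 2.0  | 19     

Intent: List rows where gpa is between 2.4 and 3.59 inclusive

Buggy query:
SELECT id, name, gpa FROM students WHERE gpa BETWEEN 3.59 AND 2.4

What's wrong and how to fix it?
Bug: BETWEEN expects the lower bound first; with 3.59 AND 2.4 the range is empty

Fix: Write BETWEEN 2.4 AND 3.59

Corrected query:
SELECT id, name, gpa FROM students WHERE gpa BETWEEN 2.4 AND 3.59

Result:
id | name  | gpa 
---+-------+-----
1  | Grace | 2.95
2  | Kate  | 3.2 
3  | Grace | 2.52
5  | Liam  | 3.31
6  | Eve   | 2.69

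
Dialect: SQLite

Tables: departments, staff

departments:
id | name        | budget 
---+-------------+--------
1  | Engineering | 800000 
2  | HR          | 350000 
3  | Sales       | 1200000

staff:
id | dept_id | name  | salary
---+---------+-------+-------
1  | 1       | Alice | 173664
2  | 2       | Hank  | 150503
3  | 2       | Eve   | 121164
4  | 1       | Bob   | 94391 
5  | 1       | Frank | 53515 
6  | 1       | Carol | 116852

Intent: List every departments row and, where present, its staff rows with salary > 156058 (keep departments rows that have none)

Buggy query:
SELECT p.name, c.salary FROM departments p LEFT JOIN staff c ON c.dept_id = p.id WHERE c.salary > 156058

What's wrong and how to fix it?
Bug: Filtering c.salary in WHERE discards the NULL rows produced by LEFT JOIN, turning it into an inner join

Fix: Put 'c.salary > 156058' in the JOIN's ON clause instead of WHERE

Corrected query:
SELECT p.name, c.salary FROM departments p LEFT JOIN staff c ON c.dept_id = p.id AND c.salary > 156058

Result:
name        | salary
------------+-------
Engineering | 173664
HR          | NULL  
Sales       | NULL  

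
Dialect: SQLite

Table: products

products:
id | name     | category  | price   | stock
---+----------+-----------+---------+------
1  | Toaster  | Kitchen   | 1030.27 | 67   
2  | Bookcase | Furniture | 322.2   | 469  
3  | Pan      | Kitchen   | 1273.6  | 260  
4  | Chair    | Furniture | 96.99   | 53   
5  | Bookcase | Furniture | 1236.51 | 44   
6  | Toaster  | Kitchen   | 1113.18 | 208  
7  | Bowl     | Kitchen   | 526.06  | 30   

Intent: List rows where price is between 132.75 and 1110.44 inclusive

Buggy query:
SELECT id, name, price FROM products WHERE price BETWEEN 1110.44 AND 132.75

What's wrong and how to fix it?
Bug: The bounds are reversed; BETWEEN a AND b requires a <= b to match anything

Fix: Swap the bounds so the smaller value comes first

Corrected query:
SELECT id, name, price FROM products WHERE price BETWEEN 132.75 AND 1110.44

Result:
id | name     | price  
---+----------+--------
1  | Toaster  | 1030.27
2  | Bookcase | 322.2  
7  | Bowl     | 526.06 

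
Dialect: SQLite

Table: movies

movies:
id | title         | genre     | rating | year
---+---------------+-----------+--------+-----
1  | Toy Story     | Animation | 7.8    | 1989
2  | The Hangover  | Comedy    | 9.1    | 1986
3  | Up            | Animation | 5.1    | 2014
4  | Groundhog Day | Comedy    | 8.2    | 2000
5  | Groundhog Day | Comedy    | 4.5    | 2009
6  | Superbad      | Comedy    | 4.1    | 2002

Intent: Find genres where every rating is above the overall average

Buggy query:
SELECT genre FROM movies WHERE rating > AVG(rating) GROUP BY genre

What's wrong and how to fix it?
Bug: AVG() is an aggregate; it can't sit directly in WHERE

Fix: Use a subquery for AVG and a HAVING MIN(...) filter so the condition holds for every row in the group

Corrected query:
SELECT genre FROM movies GROUP BY genre HAVING MIN(rating) > (SELECT AVG(rating) FROM movies)

Result:
(no rows)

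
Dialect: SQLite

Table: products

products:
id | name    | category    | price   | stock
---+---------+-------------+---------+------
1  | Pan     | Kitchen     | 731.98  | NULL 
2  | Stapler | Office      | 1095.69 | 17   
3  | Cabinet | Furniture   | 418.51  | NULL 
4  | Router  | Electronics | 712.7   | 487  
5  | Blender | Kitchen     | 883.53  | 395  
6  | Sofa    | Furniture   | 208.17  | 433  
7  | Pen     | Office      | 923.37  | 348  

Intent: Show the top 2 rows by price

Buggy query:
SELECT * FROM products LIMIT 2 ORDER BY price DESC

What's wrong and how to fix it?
Bug: LIMIT must come after ORDER BY

Fix: Sort with ORDER BY, then apply LIMIT

Corrected query:
SELECT * FROM products ORDER BY price DESC LIMIT 2

Result:
id | name    | category | price   | stock
---+---------+----------+---------+------
2  | Stapler | Office   | 1095.69 | 17   
7  | Pen     | Office   | 923.37  | 348  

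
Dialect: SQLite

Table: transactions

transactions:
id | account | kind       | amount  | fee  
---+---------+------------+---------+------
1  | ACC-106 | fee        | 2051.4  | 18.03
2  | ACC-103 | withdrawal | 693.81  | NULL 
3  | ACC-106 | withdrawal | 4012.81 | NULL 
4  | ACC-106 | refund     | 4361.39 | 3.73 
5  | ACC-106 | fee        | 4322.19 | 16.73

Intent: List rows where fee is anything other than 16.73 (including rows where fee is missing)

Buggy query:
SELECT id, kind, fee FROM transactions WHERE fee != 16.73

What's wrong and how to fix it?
Bug: Inequality against NULL is unknown, not true; rows with NULL are dropped

Fix: Handle NULL separately with IS NULL alongside the inequality

Corrected query:
SELECT id, kind, fee FROM transactions WHERE fee != 16.73 OR fee IS NULL

Result:
id | kind       | fee  
---+------------+------
1  | fee        | 18.03
2  | withdrawal | NULL 
3  | withdrawal | NULL 
4  | refund     | 3.73 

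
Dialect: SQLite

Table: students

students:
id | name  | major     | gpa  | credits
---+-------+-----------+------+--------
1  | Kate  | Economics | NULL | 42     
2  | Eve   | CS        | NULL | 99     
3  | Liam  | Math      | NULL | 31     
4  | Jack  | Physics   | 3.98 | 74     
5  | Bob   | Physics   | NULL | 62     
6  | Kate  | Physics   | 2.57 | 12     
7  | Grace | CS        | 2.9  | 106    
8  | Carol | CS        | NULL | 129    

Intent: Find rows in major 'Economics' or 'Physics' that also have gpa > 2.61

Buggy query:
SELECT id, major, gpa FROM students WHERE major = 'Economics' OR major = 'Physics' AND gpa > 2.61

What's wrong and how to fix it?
Bug: AND binds tighter than OR, so this parses as major = 'Economics' OR (major = 'Physics' AND gpa > 2.61)

Fix: Add parentheses around the OR so the AND applies to both alternatives

Corrected query:
SELECT id, major, gpa FROM students WHERE (major = 'Economics' OR major = 'Physics') AND gpa > 2.61

Result:
id | major   | gpa 
---+---------+-----
4  | Physics | 3.98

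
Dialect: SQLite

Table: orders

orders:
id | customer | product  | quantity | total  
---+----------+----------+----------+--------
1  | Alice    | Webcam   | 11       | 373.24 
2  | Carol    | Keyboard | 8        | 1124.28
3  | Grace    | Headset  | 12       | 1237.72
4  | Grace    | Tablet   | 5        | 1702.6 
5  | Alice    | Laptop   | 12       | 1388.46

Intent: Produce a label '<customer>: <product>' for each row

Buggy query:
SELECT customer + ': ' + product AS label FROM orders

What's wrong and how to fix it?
Bug: SQLite uses || for string concatenation; + coerces text to numbers (yielding 0)

Fix: Use the || operator for string concatenation

Corrected query:
SELECT customer || ': ' || product AS label FROM orders

Result:
label          
---------------
Alice: Webcam  
Carol: Keyboard
Grace: Headset 
Grace: Tablet  
Alice: Laptop  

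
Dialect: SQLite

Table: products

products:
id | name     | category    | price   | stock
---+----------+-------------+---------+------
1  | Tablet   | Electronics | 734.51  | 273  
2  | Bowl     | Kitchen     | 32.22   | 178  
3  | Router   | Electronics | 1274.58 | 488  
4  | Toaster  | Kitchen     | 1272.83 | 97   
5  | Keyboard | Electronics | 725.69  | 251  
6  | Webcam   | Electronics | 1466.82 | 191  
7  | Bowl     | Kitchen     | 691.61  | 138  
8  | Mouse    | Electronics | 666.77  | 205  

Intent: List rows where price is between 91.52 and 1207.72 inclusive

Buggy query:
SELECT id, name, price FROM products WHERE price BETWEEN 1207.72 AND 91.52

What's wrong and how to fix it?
Bug: The bounds are reversed; BETWEEN a AND b requires a <= b to match anything

Fix: Swap the bounds so the smaller value comes first

Corrected query:
SELECT id, name, price FROM products WHERE price BETWEEN 91.52 AND 1207.72

Result:
id | name     | price 
---+----------+-------
1  | Tablet   | 734.51
5  | Keyboard | 725.69
7  | Bowl     | 691.61
8  | Mouse    | 666.77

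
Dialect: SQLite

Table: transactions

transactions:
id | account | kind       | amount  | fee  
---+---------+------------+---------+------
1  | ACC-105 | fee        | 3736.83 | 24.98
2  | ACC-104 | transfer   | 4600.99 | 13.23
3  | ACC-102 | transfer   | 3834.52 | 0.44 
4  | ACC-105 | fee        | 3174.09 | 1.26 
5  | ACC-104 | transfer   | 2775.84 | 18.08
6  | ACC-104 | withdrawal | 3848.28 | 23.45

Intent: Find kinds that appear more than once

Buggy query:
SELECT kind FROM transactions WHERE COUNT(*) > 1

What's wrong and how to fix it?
Bug: COUNT(*) is an aggregate and cannot be used in WHERE

Fix: Group first, then use HAVING for the count condition

Corrected query:
SELECT kind FROM transactions GROUP BY kind HAVING COUNT(*) > 1

Result:
kind    
--------
fee     
transfer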